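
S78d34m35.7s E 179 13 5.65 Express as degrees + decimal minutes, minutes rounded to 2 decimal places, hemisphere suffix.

Lat: seconds/60 = 0.59500; minutes = 34 + 0.59500 = 34.5950
λ: seconds/60 = 0.09417; minutes = 13 + 0.09417 = 13.0942

78° 34.60′ S, 179° 13.09′ E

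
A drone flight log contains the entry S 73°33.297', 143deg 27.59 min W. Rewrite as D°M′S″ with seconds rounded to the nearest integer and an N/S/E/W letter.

Latitude: fractional minutes 0.29700 × 60 = 17.82″
Longitude: 27.59000′ → 27′ and 0.59000 × 60 = 35.40″

73°33′18″ S, 143°27′35″ W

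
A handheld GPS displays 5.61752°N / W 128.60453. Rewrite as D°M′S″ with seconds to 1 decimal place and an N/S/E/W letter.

5°37′3.1″ N, 128°36′16.3″ W

Latitude: whole degrees 5; 37.05120′ → 37′ and 3.072″
Lon: 0.604530° → 36.27180′; 0.27180 × 60 = 16.308″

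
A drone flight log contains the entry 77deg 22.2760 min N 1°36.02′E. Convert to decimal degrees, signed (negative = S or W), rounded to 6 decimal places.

Lat: 22.276′ = 0.371267°; total 77.3712667
N ⇒ keep positive
Lon: 36.02′ = 0.600333°; total 1.6003333
E → positive

77.371267, 1.600333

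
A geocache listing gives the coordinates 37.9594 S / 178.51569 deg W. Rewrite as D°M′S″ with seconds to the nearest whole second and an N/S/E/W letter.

φ: 0.959400 × 60 = 57.56400′ → 57′, remainder × 60 = 33.84″
λ: 0.515690 × 60 = 30.94140′ → 30′, remainder × 60 = 56.48″

37°57′34″ S, 178°30′56″ W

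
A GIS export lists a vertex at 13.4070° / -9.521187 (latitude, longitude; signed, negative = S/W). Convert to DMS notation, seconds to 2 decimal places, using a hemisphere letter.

Lat: 0.407000 × 60 = 24.42000′ → 24′, remainder × 60 = 25.2000″
Longitude is negative → W; |value| = 9.521187
λ: whole degrees 9; 31.27122′ → 31′ and 16.2732″

13°24′25.20″ N, 9°31′16.27″ W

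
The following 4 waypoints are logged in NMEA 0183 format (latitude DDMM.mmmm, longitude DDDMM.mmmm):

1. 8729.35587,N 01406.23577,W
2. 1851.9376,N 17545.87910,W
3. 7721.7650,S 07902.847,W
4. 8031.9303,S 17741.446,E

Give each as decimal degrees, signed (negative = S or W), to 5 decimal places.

Point 1:
  φ: split at 2 digits → 87° and 29.35587′; 87 + 29.35587/60 = 87.489265
  N ⇒ keep positive
  Lon: degrees = first 3 digits = 14, minutes = 6.23577; 14 + 6.23577/60 = 14.103930
  hemisphere W, so the sign is −
Point 2:
  Latitude: degrees = first 2 digits = 18, minutes = 51.9376; 18 + 51.9376/60 = 18.865627
  N → positive
  Longitude: degrees = first 3 digits = 175, minutes = 45.8791; 175 + 45.8791/60 = 175.764652
  W ⇒ negate
Point 3:
  Lat: split at 2 digits → 77° and 21.765′; 77 + 21.765/60 = 77.362750
  hemisphere S, so the sign is −
  Longitude: split at 3 digits → 079° and 2.847′; 79 + 2.847/60 = 79.047450
  hemisphere W, so the sign is −
Point 4:
  φ: degrees = first 2 digits = 80, minutes = 31.9303; 80 + 31.9303/60 = 80.532172
  S ⇒ negate
  Lon: split at 3 digits → 177° and 41.446′; 177 + 41.446/60 = 177.690767
  E ⇒ keep positive

1. 87.48926, -14.10393
2. 18.86563, -175.76465
3. -77.36275, -79.04745
4. -80.53217, 177.69077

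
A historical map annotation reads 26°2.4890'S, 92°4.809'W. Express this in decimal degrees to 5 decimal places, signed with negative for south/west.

-26.04148, -92.08015

Latitude: 2.489′ = 0.041483°; total 26.041483
hemisphere S, so the sign is −
λ: 92 + 4.809/60 = 92.080150
W → negative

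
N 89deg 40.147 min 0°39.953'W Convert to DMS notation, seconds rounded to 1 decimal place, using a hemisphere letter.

89°40′8.8″ N, 0°39′57.2″ W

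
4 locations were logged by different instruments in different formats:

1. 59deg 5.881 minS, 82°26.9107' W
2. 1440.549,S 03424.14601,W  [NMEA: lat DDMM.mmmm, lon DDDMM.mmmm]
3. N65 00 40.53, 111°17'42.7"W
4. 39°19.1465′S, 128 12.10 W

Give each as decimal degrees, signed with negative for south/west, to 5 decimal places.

Point 1:
  Latitude: 5.881′ = 0.098017°; total 59.098017
  S → negative
  Lon: 82 + 26.9107/60 = 82.448512
  hemisphere W, so the sign is −
Point 2:
  Latitude: degrees = first 2 digits = 14, minutes = 40.549; 14 + 40.549/60 = 14.675817
  hemisphere S, so the sign is −
  Longitude: split at 3 digits → 034° and 24.14601′; 34 + 24.14601/60 = 34.402434
  hemisphere W, so the sign is −
Point 3:
  φ: 65 + 0/60 + 40.53/3600 = 65.011258
  N ⇒ keep positive
  Longitude: 17′ + 42.7″ = 17.71167′; 111 + 17.71167/60 = 111.295194
  hemisphere W, so the sign is −
Point 4:
  φ: 39 + 19.1465/60 = 39.319108
  S ⇒ negate
  λ: 12.1′ = 0.201667°; total 128.201667
  hemisphere W, so the sign is −

1. -59.09802, -82.44851
2. -14.67582, -34.40243
3. 65.01126, -111.29519
4. -39.31911, -128.20167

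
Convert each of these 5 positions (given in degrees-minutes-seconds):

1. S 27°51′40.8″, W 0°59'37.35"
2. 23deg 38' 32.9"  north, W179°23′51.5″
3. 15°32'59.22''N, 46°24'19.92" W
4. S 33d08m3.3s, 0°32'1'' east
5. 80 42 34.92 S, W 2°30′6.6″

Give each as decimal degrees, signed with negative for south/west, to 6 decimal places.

Point 1:
  Latitude: 27° + 51/60 + 40.8/3600 = 27 + 0.850000 + 0.011333 = 27.8613333
  hemisphere S, so the sign is −
  λ: 59′ + 37.35″ = 59.62250′; 0 + 59.62250/60 = 0.9937083
  hemisphere W, so the sign is −
Point 2:
  Lat: 23° + 38/60 + 32.9/3600 = 23 + 0.633333 + 0.009139 = 23.6424722
  N ⇒ keep positive
  Lon: 179 + 23/60 + 51.5/3600 = 179.3976389
  W ⇒ negate
Point 3:
  Lat: 32′ + 59.22″ = 32.98700′; 15 + 32.98700/60 = 15.5497833
  N → positive
  Longitude: 24′ + 19.92″ = 24.33200′; 46 + 24.33200/60 = 46.4055333
  W → negative
Point 4:
  Lat: 33° + 8/60 + 3.3/3600 = 33 + 0.133333 + 0.000917 = 33.1342500
  hemisphere S, so the sign is −
  Longitude: 0° + 32/60 + 1/3600 = 0 + 0.533333 + 0.000278 = 0.5336111
  E ⇒ keep positive
Point 5:
  φ: 80° + 42/60 + 34.92/3600 = 80 + 0.700000 + 0.009700 = 80.7097000
  S → negative
  Lon: 30′ + 6.6″ = 30.11000′; 2 + 30.11000/60 = 2.5018333
  W ⇒ negate

1. -27.861333, -0.993708
2. 23.642472, -179.397639
3. 15.549783, -46.405533
4. -33.134250, 0.533611
5. -80.709700, -2.501833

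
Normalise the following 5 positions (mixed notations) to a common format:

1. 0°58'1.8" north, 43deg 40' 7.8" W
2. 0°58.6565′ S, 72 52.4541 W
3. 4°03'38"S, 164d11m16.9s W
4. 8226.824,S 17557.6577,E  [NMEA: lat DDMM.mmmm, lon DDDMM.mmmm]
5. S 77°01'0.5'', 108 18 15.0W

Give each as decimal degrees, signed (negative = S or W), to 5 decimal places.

1. 0.96717, -43.66883
2. -0.97761, -72.87424
3. -4.06056, -164.18803
4. -82.44707, 175.96096
5. -77.01681, -108.30417

Point 1:
  φ: 58′ + 1.8″ = 58.03000′; 0 + 58.03000/60 = 0.967167
  N ⇒ keep positive
  λ: 43 + 40/60 + 7.8/3600 = 43.668833
  W ⇒ negate
Point 2:
  Lat: 58.6565′ = 0.977608°; total 0.977608
  hemisphere S, so the sign is −
  Longitude: 72 + 52.4541/60 = 72.874235
  hemisphere W, so the sign is −
Point 3:
  Lat: 4° + 3/60 + 38/3600 = 4 + 0.050000 + 0.010556 = 4.060556
  hemisphere S, so the sign is −
  Longitude: 11′ + 16.9″ = 11.28167′; 164 + 11.28167/60 = 164.188028
  hemisphere W, so the sign is −
Point 4:
  φ: split at 2 digits → 82° and 26.824′; 82 + 26.824/60 = 82.447067
  S ⇒ negate
  Lon: degrees = first 3 digits = 175, minutes = 57.6577; 175 + 57.6577/60 = 175.960962
  E → positive
Point 5:
  Lat: 77° + 1/60 + 0.5/3600 = 77 + 0.016667 + 0.000139 = 77.016806
  S → negative
  Longitude: 108° + 18/60 + 15/3600 = 108 + 0.300000 + 0.004167 = 108.304167
  W ⇒ negate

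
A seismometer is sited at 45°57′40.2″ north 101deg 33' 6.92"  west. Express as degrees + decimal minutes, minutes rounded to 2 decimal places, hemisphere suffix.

45° 57.67′ N, 101° 33.12′ W

Lat: seconds/60 = 0.67000; minutes = 57 + 0.67000 = 57.6700
Longitude: 33 + 6.92/60 = 33.1153′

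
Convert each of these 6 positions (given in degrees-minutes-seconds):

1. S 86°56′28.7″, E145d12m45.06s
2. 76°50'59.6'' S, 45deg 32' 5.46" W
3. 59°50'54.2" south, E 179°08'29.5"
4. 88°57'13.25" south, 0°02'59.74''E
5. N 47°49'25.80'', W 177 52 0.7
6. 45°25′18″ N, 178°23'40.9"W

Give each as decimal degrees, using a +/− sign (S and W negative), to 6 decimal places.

Point 1:
  Latitude: 56′ + 28.7″ = 56.47833′; 86 + 56.47833/60 = 86.9413056
  S ⇒ negate
  Longitude: 12′ + 45.06″ = 12.75100′; 145 + 12.75100/60 = 145.2125167
  E → positive
Point 2:
  Latitude: 76° + 50/60 + 59.6/3600 = 76 + 0.833333 + 0.016556 = 76.8498889
  hemisphere S, so the sign is −
  λ: 45 + 32/60 + 5.46/3600 = 45.5348500
  W → negative
Point 3:
  φ: 50′ + 54.2″ = 50.90333′; 59 + 50.90333/60 = 59.8483889
  hemisphere S, so the sign is −
  λ: 8′ + 29.5″ = 8.49167′; 179 + 8.49167/60 = 179.1415278
  E → positive
Point 4:
  Latitude: 57′ + 13.25″ = 57.22083′; 88 + 57.22083/60 = 88.9536806
  S → negative
  Lon: 0° + 2/60 + 59.74/3600 = 0 + 0.033333 + 0.016594 = 0.0499278
  E → positive
Point 5:
  Lat: 47° + 49/60 + 25.8/3600 = 47 + 0.816667 + 0.007167 = 47.8238333
  N → positive
  Longitude: 177 + 52/60 + 0.7/3600 = 177.8668611
  W → negative
Point 6:
  Lat: 45 + 25/60 + 18/3600 = 45.4216667
  N → positive
  λ: 23′ + 40.9″ = 23.68167′; 178 + 23.68167/60 = 178.3946944
  hemisphere W, so the sign is −

1. -86.941306, 145.212517
2. -76.849889, -45.534850
3. -59.848389, 179.141528
4. -88.953681, 0.049928
5. 47.823833, -177.866861
6. 45.421667, -178.394694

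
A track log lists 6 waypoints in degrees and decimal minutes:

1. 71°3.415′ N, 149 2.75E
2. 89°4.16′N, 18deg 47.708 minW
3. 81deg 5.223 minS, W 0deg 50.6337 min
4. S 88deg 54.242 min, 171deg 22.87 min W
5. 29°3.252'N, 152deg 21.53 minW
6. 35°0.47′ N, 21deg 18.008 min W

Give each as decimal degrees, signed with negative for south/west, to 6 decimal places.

Point 1:
  φ: 3.415′ = 0.056917°; total 71.0569167
  N ⇒ keep positive
  Lon: 2.75′ = 0.045833°; total 149.0458333
  E → positive
Point 2:
  φ: 89 + 4.16/60 = 89.0693333
  N → positive
  Lon: 18 + 47.708/60 = 18.7951333
  W → negative
Point 3:
  φ: 81 + 5.223/60 = 81.0870500
  hemisphere S, so the sign is −
  Longitude: 50.6337′ = 0.843895°; total 0.8438950
  W ⇒ negate
Point 4:
  φ: 54.242′ = 0.904033°; total 88.9040333
  S ⇒ negate
  Lon: 171 + 22.87/60 = 171.3811667
  W ⇒ negate
Point 5:
  φ: 3.252′ = 0.054200°; total 29.0542000
  N ⇒ keep positive
  Lon: 21.53′ = 0.358833°; total 152.3588333
  W ⇒ negate
Point 6:
  Latitude: 0.47′ = 0.007833°; total 35.0078333
  N → positive
  Lon: 21 + 18.008/60 = 21.3001333
  hemisphere W, so the sign is −

1. 71.056917, 149.045833
2. 89.069333, -18.795133
3. -81.087050, -0.843895
4. -88.904033, -171.381167
5. 29.054200, -152.358833
6. 35.007833, -21.300133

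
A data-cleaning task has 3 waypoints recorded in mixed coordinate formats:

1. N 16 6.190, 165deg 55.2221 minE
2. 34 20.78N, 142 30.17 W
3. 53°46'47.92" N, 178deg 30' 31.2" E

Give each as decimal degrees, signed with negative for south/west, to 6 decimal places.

Point 1:
  Latitude: 16 + 6.19/60 = 16.1031667
  N ⇒ keep positive
  λ: 165 + 55.2221/60 = 165.9203683
  E → positive
Point 2:
  Lat: 20.78′ = 0.346333°; total 34.3463333
  N ⇒ keep positive
  λ: 142 + 30.17/60 = 142.5028333
  W ⇒ negate
Point 3:
  Lat: 53 + 46/60 + 47.92/3600 = 53.7799778
  N ⇒ keep positive
  Longitude: 178° + 30/60 + 31.2/3600 = 178 + 0.500000 + 0.008667 = 178.5086667
  E → positive

1. 16.103167, 165.920368
2. 34.346333, -142.502833
3. 53.779978, 178.508667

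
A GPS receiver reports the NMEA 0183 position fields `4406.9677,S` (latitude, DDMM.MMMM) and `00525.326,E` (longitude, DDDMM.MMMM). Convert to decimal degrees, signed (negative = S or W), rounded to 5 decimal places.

Lat: degrees = first 2 digits = 44, minutes = 6.9677; 44 + 6.9677/60 = 44.116128
hemisphere S, so the sign is −
λ: split at 3 digits → 005° and 25.326′; 5 + 25.326/60 = 5.422100
E → positive

-44.11613, 5.42210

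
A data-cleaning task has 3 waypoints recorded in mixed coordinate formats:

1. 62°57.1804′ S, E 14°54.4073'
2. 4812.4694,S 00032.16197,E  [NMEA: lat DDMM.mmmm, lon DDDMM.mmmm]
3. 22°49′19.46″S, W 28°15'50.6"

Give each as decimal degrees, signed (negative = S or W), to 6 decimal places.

1. -62.953007, 14.906788
2. -48.207823, 0.536033
3. -22.822072, -28.264056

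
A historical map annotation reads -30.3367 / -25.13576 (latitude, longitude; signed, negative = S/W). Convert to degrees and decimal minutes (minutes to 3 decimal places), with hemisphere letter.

30° 20.202′ S, 25° 8.146′ W

Latitude is negative → S; |value| = 30.336700
Lat: 30° + 0.336700 × 60 = 30° 20.20200′
Longitude is negative → W; |value| = 25.135760
λ: fractional part 0.135760 → 8.14560 minutes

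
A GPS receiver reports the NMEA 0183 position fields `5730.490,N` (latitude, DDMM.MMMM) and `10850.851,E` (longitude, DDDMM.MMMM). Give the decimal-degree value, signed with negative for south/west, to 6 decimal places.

57.508167, 108.847517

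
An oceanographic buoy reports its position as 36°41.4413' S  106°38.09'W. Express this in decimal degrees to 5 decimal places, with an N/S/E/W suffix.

Lat: 41.4413′ = 0.690688°; total 36.690688
Lon: 38.09′ = 0.634833°; total 106.634833

36.69069° S, 106.63483° W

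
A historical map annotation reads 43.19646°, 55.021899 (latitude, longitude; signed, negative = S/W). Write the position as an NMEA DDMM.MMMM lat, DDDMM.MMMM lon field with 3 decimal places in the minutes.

φ: minutes = (43.196460 − 43) × 60 = 11.78760
Lon: fractional part 0.021899 → 1.31394 minutes

4311.788,N / 05501.314,E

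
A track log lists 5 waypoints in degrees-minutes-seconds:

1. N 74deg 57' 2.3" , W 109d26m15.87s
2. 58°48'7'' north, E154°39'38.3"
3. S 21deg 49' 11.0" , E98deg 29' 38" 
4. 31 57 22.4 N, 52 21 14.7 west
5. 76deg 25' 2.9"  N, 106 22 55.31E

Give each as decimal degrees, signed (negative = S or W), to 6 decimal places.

1. 74.950639, -109.437742
2. 58.801944, 154.660639
3. -21.819722, 98.493889
4. 31.956222, -52.354083
5. 76.417472, 106.382031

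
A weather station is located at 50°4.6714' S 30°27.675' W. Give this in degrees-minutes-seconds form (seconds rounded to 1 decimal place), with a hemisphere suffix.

φ: fractional minutes 0.67140 × 60 = 40.284″
Longitude: 27.67500′ → 27′ and 0.67500 × 60 = 40.500″

50°04′40.3″ S, 30°27′40.5″ W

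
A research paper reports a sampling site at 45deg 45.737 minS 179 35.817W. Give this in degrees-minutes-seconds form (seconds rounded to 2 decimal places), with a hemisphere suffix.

45°45′44.22″ S, 179°35′49.02″ W

Latitude: 45.73700′ → 45′ and 0.73700 × 60 = 44.2200″
Longitude: fractional minutes 0.81700 × 60 = 49.0200″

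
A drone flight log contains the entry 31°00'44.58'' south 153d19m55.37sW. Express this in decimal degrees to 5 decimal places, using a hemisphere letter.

Lat: 31° + 0/60 + 44.58/3600 = 31 + 0.000000 + 0.012383 = 31.012383
λ: 153° + 19/60 + 55.37/3600 = 153 + 0.316667 + 0.015381 = 153.332047

31.01238° S, 153.33205° W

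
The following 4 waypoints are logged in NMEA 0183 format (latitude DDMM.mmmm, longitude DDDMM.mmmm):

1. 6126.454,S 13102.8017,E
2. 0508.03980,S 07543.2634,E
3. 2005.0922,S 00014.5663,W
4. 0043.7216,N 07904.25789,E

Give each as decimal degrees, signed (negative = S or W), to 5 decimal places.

Point 1:
  φ: split at 2 digits → 61° and 26.454′; 61 + 26.454/60 = 61.440900
  hemisphere S, so the sign is −
  λ: split at 3 digits → 131° and 2.8017′; 131 + 2.8017/60 = 131.046695
  E ⇒ keep positive
Point 2:
  φ: degrees = first 2 digits = 5, minutes = 8.0398; 5 + 8.0398/60 = 5.133997
  S → negative
  Longitude: degrees = first 3 digits = 75, minutes = 43.2634; 75 + 43.2634/60 = 75.721057
  E → positive
Point 3:
  Lat: degrees = first 2 digits = 20, minutes = 5.0922; 20 + 5.0922/60 = 20.084870
  S → negative
  Lon: split at 3 digits → 000° and 14.5663′; 0 + 14.5663/60 = 0.242772
  W → negative
Point 4:
  Lat: split at 2 digits → 00° and 43.7216′; 0 + 43.7216/60 = 0.728693
  N ⇒ keep positive
  Lon: degrees = first 3 digits = 79, minutes = 4.25789; 79 + 4.25789/60 = 79.070965
  E ⇒ keep positive

1. -61.44090, 131.04670
2. -5.13400, 75.72106
3. -20.08487, -0.24277
4. 0.72869, 79.07096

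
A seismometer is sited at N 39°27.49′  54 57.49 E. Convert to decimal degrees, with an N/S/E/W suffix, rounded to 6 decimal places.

39.458167° N, 54.958167° E

φ: 27.49′ = 0.458167°; total 39.4581667
Longitude: 54 + 57.49/60 = 54.9581667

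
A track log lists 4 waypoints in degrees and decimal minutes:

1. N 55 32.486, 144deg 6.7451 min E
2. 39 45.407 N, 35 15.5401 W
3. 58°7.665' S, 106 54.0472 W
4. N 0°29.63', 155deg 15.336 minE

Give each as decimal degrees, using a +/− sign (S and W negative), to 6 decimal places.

1. 55.541433, 144.112418
2. 39.756783, -35.259002
3. -58.127750, -106.900787
4. 0.493833, 155.255600

Point 1:
  Lat: 55 + 32.486/60 = 55.5414333
  N ⇒ keep positive
  λ: 6.7451′ = 0.112418°; total 144.1124183
  E → positive
Point 2:
  Lat: 45.407′ = 0.756783°; total 39.7567833
  N → positive
  Longitude: 35 + 15.5401/60 = 35.2590017
  W → negative
Point 3:
  φ: 58 + 7.665/60 = 58.1277500
  hemisphere S, so the sign is −
  λ: 106 + 54.0472/60 = 106.9007867
  W → negative
Point 4:
  φ: 29.63′ = 0.493833°; total 0.4938333
  N → positive
  λ: 155 + 15.336/60 = 155.2556000
  E → positive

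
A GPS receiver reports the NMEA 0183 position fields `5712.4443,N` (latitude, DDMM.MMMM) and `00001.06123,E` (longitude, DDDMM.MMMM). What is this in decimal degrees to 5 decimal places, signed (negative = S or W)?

57.20741, 0.01769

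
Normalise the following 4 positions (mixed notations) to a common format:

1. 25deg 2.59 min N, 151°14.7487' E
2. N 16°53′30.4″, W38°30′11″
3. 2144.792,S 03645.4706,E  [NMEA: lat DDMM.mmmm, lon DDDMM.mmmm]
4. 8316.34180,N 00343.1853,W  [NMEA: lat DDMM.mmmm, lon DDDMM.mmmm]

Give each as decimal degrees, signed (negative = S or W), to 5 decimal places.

Point 1:
  φ: 2.59′ = 0.043167°; total 25.043167
  N ⇒ keep positive
  λ: 14.7487′ = 0.245812°; total 151.245812
  E → positive
Point 2:
  Latitude: 53′ + 30.4″ = 53.50667′; 16 + 53.50667/60 = 16.891778
  N → positive
  λ: 38 + 30/60 + 11/3600 = 38.503056
  W → negative
Point 3:
  φ: degrees = first 2 digits = 21, minutes = 44.792; 21 + 44.792/60 = 21.746533
  S ⇒ negate
  λ: degrees = first 3 digits = 36, minutes = 45.4706; 36 + 45.4706/60 = 36.757843
  E → positive
Point 4:
  Lat: split at 2 digits → 83° and 16.3418′; 83 + 16.3418/60 = 83.272363
  N ⇒ keep positive
  λ: split at 3 digits → 003° and 43.1853′; 3 + 43.1853/60 = 3.719755
  W → negative

1. 25.04317, 151.24581
2. 16.89178, -38.50306
3. -21.74653, 36.75784
4. 83.27236, -3.71976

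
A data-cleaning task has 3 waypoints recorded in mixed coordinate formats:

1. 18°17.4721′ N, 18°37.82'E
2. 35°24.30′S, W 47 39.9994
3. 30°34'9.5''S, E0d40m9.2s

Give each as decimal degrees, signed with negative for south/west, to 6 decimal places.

1. 18.291202, 18.630333
2. -35.405000, -47.666657
3. -30.569306, 0.669222

Point 1:
  Latitude: 18 + 17.4721/60 = 18.2912017
  N → positive
  Longitude: 18 + 37.82/60 = 18.6303333
  E → positive
Point 2:
  φ: 35 + 24.3/60 = 35.4050000
  S ⇒ negate
  Longitude: 39.9994′ = 0.666657°; total 47.6666567
  W ⇒ negate
Point 3:
  Lat: 30 + 34/60 + 9.5/3600 = 30.5693056
  hemisphere S, so the sign is −
  Longitude: 0° + 40/60 + 9.2/3600 = 0 + 0.666667 + 0.002556 = 0.6692222
  E → positive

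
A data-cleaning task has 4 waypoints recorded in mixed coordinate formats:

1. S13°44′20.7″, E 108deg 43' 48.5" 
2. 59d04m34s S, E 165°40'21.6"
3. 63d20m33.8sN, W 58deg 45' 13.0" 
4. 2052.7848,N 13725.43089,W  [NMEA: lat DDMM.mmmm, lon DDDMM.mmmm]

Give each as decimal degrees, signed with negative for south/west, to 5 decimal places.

1. -13.73908, 108.73014
2. -59.07611, 165.67267
3. 63.34272, -58.75361
4. 20.87975, -137.42385

Point 1:
  φ: 13° + 44/60 + 20.7/3600 = 13 + 0.733333 + 0.005750 = 13.739083
  S ⇒ negate
  Longitude: 43′ + 48.5″ = 43.80833′; 108 + 43.80833/60 = 108.730139
  E → positive
Point 2:
  φ: 59 + 4/60 + 34/3600 = 59.076111
  hemisphere S, so the sign is −
  Lon: 40′ + 21.6″ = 40.36000′; 165 + 40.36000/60 = 165.672667
  E ⇒ keep positive
Point 3:
  φ: 63° + 20/60 + 33.8/3600 = 63 + 0.333333 + 0.009389 = 63.342722
  N → positive
  Longitude: 58° + 45/60 + 13/3600 = 58 + 0.750000 + 0.003611 = 58.753611
  W → negative
Point 4:
  Lat: split at 2 digits → 20° and 52.7848′; 20 + 52.7848/60 = 20.879747
  N ⇒ keep positive
  Longitude: split at 3 digits → 137° and 25.43089′; 137 + 25.43089/60 = 137.423848
  W ⇒ negate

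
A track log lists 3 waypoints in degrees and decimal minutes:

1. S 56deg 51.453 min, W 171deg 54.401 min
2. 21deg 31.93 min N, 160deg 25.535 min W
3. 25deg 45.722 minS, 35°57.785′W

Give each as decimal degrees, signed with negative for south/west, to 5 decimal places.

1. -56.85755, -171.90668
2. 21.53217, -160.42558
3. -25.76203, -35.96308

Point 1:
  φ: 56 + 51.453/60 = 56.857550
  hemisphere S, so the sign is −
  λ: 171 + 54.401/60 = 171.906683
  W ⇒ negate
Point 2:
  φ: 21 + 31.93/60 = 21.532167
  N ⇒ keep positive
  Longitude: 25.535′ = 0.425583°; total 160.425583
  W → negative
Point 3:
  Latitude: 45.722′ = 0.762033°; total 25.762033
  S ⇒ negate
  λ: 57.785′ = 0.963083°; total 35.963083
  W → negative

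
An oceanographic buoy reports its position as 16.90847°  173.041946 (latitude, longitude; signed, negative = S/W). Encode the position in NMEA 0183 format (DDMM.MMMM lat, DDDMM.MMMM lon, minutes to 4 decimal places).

1654.5082,N / 17302.5168,E

φ: fractional part 0.908470 → 54.508200 minutes
Longitude: minutes = (173.041946 − 173) × 60 = 2.516760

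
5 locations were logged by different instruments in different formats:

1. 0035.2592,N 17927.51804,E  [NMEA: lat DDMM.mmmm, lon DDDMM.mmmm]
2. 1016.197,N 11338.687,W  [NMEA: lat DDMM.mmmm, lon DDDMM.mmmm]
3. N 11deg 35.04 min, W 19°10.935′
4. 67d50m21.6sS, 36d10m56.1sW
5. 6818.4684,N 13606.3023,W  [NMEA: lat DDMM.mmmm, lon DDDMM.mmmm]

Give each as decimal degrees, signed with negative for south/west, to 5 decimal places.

1. 0.58765, 179.45863
2. 10.26995, -113.64478
3. 11.58400, -19.18225
4. -67.83933, -36.18225
5. 68.30781, -136.10504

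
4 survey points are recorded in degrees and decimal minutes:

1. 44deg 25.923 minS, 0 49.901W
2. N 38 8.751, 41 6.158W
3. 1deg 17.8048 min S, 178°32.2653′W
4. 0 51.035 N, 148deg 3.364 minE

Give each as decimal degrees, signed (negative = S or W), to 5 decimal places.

Point 1:
  Latitude: 44 + 25.923/60 = 44.432050
  hemisphere S, so the sign is −
  λ: 49.901′ = 0.831683°; total 0.831683
  hemisphere W, so the sign is −
Point 2:
  φ: 38 + 8.751/60 = 38.145850
  N ⇒ keep positive
  λ: 6.158′ = 0.102633°; total 41.102633
  hemisphere W, so the sign is −
Point 3:
  Latitude: 1 + 17.8048/60 = 1.296747
  S ⇒ negate
  Longitude: 178 + 32.2653/60 = 178.537755
  W → negative
Point 4:
  Latitude: 51.035′ = 0.850583°; total 0.850583
  N ⇒ keep positive
  λ: 3.364′ = 0.056067°; total 148.056067
  E ⇒ keep positive

1. -44.43205, -0.83168
2. 38.14585, -41.10263
3. -1.29675, -178.53776
4. 0.85058, 148.05607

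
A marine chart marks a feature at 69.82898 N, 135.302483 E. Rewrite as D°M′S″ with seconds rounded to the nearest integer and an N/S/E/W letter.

69°49′44″ N, 135°18′9″ E

φ: 0.828980 × 60 = 49.73880′ → 49′, remainder × 60 = 44.33″
Longitude: 0.302483 × 60 = 18.14898′ → 18′, remainder × 60 = 8.94″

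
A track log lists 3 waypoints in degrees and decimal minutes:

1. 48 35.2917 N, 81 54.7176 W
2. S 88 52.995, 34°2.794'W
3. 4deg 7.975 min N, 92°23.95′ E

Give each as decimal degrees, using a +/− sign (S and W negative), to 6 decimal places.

Point 1:
  φ: 48 + 35.2917/60 = 48.5881950
  N → positive
  Longitude: 54.7176′ = 0.911960°; total 81.9119600
  hemisphere W, so the sign is −
Point 2:
  φ: 52.995′ = 0.883250°; total 88.8832500
  hemisphere S, so the sign is −
  Longitude: 2.794′ = 0.046567°; total 34.0465667
  W → negative
Point 3:
  Lat: 7.975′ = 0.132917°; total 4.1329167
  N ⇒ keep positive
  λ: 23.95′ = 0.399167°; total 92.3991667
  E ⇒ keep positive

1. 48.588195, -81.911960
2. -88.883250, -34.046567
3. 4.132917, 92.399167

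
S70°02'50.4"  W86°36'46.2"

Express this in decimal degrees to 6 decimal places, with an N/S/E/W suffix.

Latitude: 70 + 2/60 + 50.4/3600 = 70.0473333
λ: 86 + 36/60 + 46.2/3600 = 86.6128333

70.047333° S, 86.612833° W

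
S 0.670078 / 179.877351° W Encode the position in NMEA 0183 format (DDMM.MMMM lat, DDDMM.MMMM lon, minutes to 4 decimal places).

φ: 0° + 0.670078 × 60 = 0° 40.204680′
Lon: fractional part 0.877351 → 52.641060 minutes

0040.2047,S / 17952.6411,W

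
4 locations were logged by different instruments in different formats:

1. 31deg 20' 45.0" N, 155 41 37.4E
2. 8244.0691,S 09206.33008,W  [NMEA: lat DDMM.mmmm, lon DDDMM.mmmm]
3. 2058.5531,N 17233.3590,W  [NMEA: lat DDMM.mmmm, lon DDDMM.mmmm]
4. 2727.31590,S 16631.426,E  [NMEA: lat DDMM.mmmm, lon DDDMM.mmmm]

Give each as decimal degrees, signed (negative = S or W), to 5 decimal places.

Point 1:
  φ: 31° + 20/60 + 45/3600 = 31 + 0.333333 + 0.012500 = 31.345833
  N ⇒ keep positive
  λ: 41′ + 37.4″ = 41.62333′; 155 + 41.62333/60 = 155.693722
  E → positive
Point 2:
  φ: split at 2 digits → 82° and 44.0691′; 82 + 44.0691/60 = 82.734485
  S → negative
  Lon: split at 3 digits → 092° and 6.33008′; 92 + 6.33008/60 = 92.105501
  W ⇒ negate
Point 3:
  φ: split at 2 digits → 20° and 58.5531′; 20 + 58.5531/60 = 20.975885
  N ⇒ keep positive
  Lon: split at 3 digits → 172° and 33.359′; 172 + 33.359/60 = 172.555983
  hemisphere W, so the sign is −
Point 4:
  Lat: degrees = first 2 digits = 27, minutes = 27.3159; 27 + 27.3159/60 = 27.455265
  S ⇒ negate
  Longitude: degrees = first 3 digits = 166, minutes = 31.426; 166 + 31.426/60 = 166.523767
  E → positive

1. 31.34583, 155.69372
2. -82.73449, -92.10550
3. 20.97589, -172.55598
4. -27.45527, 166.52377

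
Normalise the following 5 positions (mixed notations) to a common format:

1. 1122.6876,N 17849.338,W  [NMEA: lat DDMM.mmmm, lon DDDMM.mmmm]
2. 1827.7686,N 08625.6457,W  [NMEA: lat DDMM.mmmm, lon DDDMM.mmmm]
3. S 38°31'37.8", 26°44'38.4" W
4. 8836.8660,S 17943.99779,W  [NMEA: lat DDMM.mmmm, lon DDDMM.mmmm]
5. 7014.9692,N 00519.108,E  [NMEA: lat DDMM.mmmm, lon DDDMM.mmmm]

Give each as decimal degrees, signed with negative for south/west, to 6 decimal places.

1. 11.378127, -178.822300
2. 18.462810, -86.427428
3. -38.527167, -26.744000
4. -88.614433, -179.733297
5. 70.249487, 5.318467

Point 1:
  Latitude: degrees = first 2 digits = 11, minutes = 22.6876; 11 + 22.6876/60 = 11.3781267
  N ⇒ keep positive
  λ: degrees = first 3 digits = 178, minutes = 49.338; 178 + 49.338/60 = 178.8223000
  W ⇒ negate
Point 2:
  φ: split at 2 digits → 18° and 27.7686′; 18 + 27.7686/60 = 18.4628100
  N → positive
  Longitude: degrees = first 3 digits = 86, minutes = 25.6457; 86 + 25.6457/60 = 86.4274283
  hemisphere W, so the sign is −
Point 3:
  Latitude: 31′ + 37.8″ = 31.63000′; 38 + 31.63000/60 = 38.5271667
  hemisphere S, so the sign is −
  λ: 26 + 44/60 + 38.4/3600 = 26.7440000
  W → negative
Point 4:
  φ: split at 2 digits → 88° and 36.866′; 88 + 36.866/60 = 88.6144333
  hemisphere S, so the sign is −
  λ: degrees = first 3 digits = 179, minutes = 43.99779; 179 + 43.99779/60 = 179.7332965
  W → negative
Point 5:
  Latitude: degrees = first 2 digits = 70, minutes = 14.9692; 70 + 14.9692/60 = 70.2494867
  N → positive
  Longitude: split at 3 digits → 005° and 19.108′; 5 + 19.108/60 = 5.3184667
  E → positive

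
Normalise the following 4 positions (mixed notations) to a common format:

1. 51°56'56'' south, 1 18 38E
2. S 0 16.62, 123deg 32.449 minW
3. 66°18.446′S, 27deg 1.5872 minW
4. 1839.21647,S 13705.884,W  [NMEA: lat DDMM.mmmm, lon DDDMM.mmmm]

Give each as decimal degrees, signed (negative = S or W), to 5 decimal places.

1. -51.94889, 1.31056
2. -0.27700, -123.54082
3. -66.30743, -27.02645
4. -18.65361, -137.09807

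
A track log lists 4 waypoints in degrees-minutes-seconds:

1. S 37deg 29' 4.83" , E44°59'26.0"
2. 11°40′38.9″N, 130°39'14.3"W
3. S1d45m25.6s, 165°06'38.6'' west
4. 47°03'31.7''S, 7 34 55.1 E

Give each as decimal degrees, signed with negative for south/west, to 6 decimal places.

1. -37.484675, 44.990556
2. 11.677472, -130.653972
3. -1.757111, -165.110722
4. -47.058806, 7.581972

Point 1:
  φ: 37 + 29/60 + 4.83/3600 = 37.4846750
  S → negative
  λ: 59′ + 26″ = 59.43333′; 44 + 59.43333/60 = 44.9905556
  E ⇒ keep positive
Point 2:
  Latitude: 40′ + 38.9″ = 40.64833′; 11 + 40.64833/60 = 11.6774722
  N ⇒ keep positive
  Lon: 39′ + 14.3″ = 39.23833′; 130 + 39.23833/60 = 130.6539722
  hemisphere W, so the sign is −
Point 3:
  Lat: 1° + 45/60 + 25.6/3600 = 1 + 0.750000 + 0.007111 = 1.7571111
  S ⇒ negate
  λ: 6′ + 38.6″ = 6.64333′; 165 + 6.64333/60 = 165.1107222
  hemisphere W, so the sign is −
Point 4:
  φ: 47° + 3/60 + 31.7/3600 = 47 + 0.050000 + 0.008806 = 47.0588056
  S ⇒ negate
  Lon: 7 + 34/60 + 55.1/3600 = 7.5819722
  E ⇒ keep positive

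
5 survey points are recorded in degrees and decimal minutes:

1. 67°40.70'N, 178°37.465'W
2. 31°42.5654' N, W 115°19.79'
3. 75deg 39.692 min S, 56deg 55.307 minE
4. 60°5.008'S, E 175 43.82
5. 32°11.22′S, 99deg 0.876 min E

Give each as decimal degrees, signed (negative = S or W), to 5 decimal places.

Point 1:
  Lat: 67 + 40.7/60 = 67.678333
  N ⇒ keep positive
  Longitude: 178 + 37.465/60 = 178.624417
  hemisphere W, so the sign is −
Point 2:
  Lat: 31 + 42.5654/60 = 31.709423
  N ⇒ keep positive
  λ: 19.79′ = 0.329833°; total 115.329833
  hemisphere W, so the sign is −
Point 3:
  Latitude: 39.692′ = 0.661533°; total 75.661533
  S ⇒ negate
  Longitude: 56 + 55.307/60 = 56.921783
  E ⇒ keep positive
Point 4:
  Lat: 60 + 5.008/60 = 60.083467
  S ⇒ negate
  Longitude: 43.82′ = 0.730333°; total 175.730333
  E ⇒ keep positive
Point 5:
  Latitude: 11.22′ = 0.187000°; total 32.187000
  S ⇒ negate
  Lon: 99 + 0.876/60 = 99.014600
  E → positive

1. 67.67833, -178.62442
2. 31.70942, -115.32983
3. -75.66153, 56.92178
4. -60.08347, 175.73033
5. -32.18700, 99.01460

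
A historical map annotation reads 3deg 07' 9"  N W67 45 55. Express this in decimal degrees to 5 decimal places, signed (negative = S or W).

3.11917, -67.76528

Lat: 3° + 7/60 + 9/3600 = 3 + 0.116667 + 0.002500 = 3.119167
N ⇒ keep positive
λ: 67 + 45/60 + 55/3600 = 67.765278
W → negative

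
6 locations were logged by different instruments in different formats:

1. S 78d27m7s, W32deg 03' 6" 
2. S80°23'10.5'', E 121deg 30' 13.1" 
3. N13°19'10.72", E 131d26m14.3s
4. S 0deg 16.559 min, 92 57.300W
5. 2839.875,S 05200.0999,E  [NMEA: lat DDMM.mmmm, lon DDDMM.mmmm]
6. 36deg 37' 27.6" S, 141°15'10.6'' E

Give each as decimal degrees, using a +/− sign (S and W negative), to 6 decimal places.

Point 1:
  Lat: 78° + 27/60 + 7/3600 = 78 + 0.450000 + 0.001944 = 78.4519444
  S → negative
  Longitude: 32 + 3/60 + 6/3600 = 32.0516667
  W → negative
Point 2:
  φ: 80 + 23/60 + 10.5/3600 = 80.3862500
  S → negative
  Longitude: 121 + 30/60 + 13.1/3600 = 121.5036389
  E → positive
Point 3:
  Latitude: 13 + 19/60 + 10.72/3600 = 13.3196444
  N ⇒ keep positive
  Lon: 131° + 26/60 + 14.3/3600 = 131 + 0.433333 + 0.003972 = 131.4373056
  E → positive
Point 4:
  Lat: 0 + 16.559/60 = 0.2759833
  S ⇒ negate
  Lon: 92 + 57.3/60 = 92.9550000
  hemisphere W, so the sign is −
Point 5:
  φ: split at 2 digits → 28° and 39.875′; 28 + 39.875/60 = 28.6645833
  S ⇒ negate
  λ: degrees = first 3 digits = 52, minutes = 0.0999; 52 + 0.0999/60 = 52.0016650
  E → positive
Point 6:
  Lat: 36° + 37/60 + 27.6/3600 = 36 + 0.616667 + 0.007667 = 36.6243333
  S → negative
  Lon: 141 + 15/60 + 10.6/3600 = 141.2529444
  E ⇒ keep positive

1. -78.451944, -32.051667
2. -80.386250, 121.503639
3. 13.319644, 131.437306
4. -0.275983, -92.955000
5. -28.664583, 52.001665
6. -36.624333, 141.252944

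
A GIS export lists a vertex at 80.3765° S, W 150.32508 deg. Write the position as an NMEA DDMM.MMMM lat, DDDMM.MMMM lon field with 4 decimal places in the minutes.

8022.5900,S / 15019.5048,W

Lat: 80° + 0.376500 × 60 = 80° 22.590000′
λ: fractional part 0.325080 → 19.504800 minutes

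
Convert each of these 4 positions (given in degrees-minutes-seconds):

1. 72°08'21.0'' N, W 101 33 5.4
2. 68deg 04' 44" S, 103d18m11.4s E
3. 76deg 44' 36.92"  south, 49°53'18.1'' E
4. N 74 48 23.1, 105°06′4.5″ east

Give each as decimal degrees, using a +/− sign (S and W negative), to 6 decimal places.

1. 72.139167, -101.551500
2. -68.078889, 103.303167
3. -76.743589, 49.888361
4. 74.806417, 105.101250

Point 1:
  φ: 72 + 8/60 + 21/3600 = 72.1391667
  N ⇒ keep positive
  Lon: 101 + 33/60 + 5.4/3600 = 101.5515000
  W → negative
Point 2:
  Lat: 4′ + 44″ = 4.73333′; 68 + 4.73333/60 = 68.0788889
  S ⇒ negate
  Longitude: 103 + 18/60 + 11.4/3600 = 103.3031667
  E ⇒ keep positive
Point 3:
  Latitude: 76 + 44/60 + 36.92/3600 = 76.7435889
  S ⇒ negate
  Lon: 49° + 53/60 + 18.1/3600 = 49 + 0.883333 + 0.005028 = 49.8883611
  E → positive
Point 4:
  Lat: 74 + 48/60 + 23.1/3600 = 74.8064167
  N ⇒ keep positive
  Lon: 6′ + 4.5″ = 6.07500′; 105 + 6.07500/60 = 105.1012500
  E → positive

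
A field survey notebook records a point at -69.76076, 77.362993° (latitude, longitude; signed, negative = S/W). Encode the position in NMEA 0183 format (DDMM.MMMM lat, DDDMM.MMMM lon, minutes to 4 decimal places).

6945.6456,S / 07721.7796,E

Latitude is negative → S; |value| = 69.760760
φ: fractional part 0.760760 → 45.645600 minutes
Longitude: minutes = (77.362993 − 77) × 60 = 21.779580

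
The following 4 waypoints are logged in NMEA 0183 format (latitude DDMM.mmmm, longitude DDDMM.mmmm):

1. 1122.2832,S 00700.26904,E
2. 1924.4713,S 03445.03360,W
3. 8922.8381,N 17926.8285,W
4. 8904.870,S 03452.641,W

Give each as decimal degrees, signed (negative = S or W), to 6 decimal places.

1. -11.371387, 7.004484
2. -19.407855, -34.750560
3. 89.380635, -179.447142
4. -89.081167, -34.877350

Point 1:
  Latitude: degrees = first 2 digits = 11, minutes = 22.2832; 11 + 22.2832/60 = 11.3713867
  hemisphere S, so the sign is −
  Longitude: degrees = first 3 digits = 7, minutes = 0.26904; 7 + 0.26904/60 = 7.0044840
  E ⇒ keep positive
Point 2:
  Latitude: split at 2 digits → 19° and 24.4713′; 19 + 24.4713/60 = 19.4078550
  hemisphere S, so the sign is −
  Lon: degrees = first 3 digits = 34, minutes = 45.0336; 34 + 45.0336/60 = 34.7505600
  hemisphere W, so the sign is −
Point 3:
  Lat: degrees = first 2 digits = 89, minutes = 22.8381; 89 + 22.8381/60 = 89.3806350
  N ⇒ keep positive
  Longitude: split at 3 digits → 179° and 26.8285′; 179 + 26.8285/60 = 179.4471417
  W → negative
Point 4:
  Latitude: split at 2 digits → 89° and 4.87′; 89 + 4.87/60 = 89.0811667
  S → negative
  Longitude: degrees = first 3 digits = 34, minutes = 52.641; 34 + 52.641/60 = 34.8773500
  W ⇒ negate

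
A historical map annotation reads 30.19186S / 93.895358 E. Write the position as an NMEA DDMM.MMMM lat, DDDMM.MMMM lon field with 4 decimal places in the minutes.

φ: 30° + 0.191860 × 60 = 30° 11.511600′
Lon: fractional part 0.895358 → 53.721480 minutes

3011.5116,S / 09353.7215,E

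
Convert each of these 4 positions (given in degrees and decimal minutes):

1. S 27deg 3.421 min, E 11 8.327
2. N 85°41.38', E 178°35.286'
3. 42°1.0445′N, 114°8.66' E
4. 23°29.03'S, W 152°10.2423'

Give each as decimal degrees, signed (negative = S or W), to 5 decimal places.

1. -27.05702, 11.13878
2. 85.68967, 178.58810
3. 42.01741, 114.14433
4. -23.48383, -152.17071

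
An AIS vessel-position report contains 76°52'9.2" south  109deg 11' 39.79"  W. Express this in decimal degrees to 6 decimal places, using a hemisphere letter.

φ: 52′ + 9.2″ = 52.15333′; 76 + 52.15333/60 = 76.8692222
Longitude: 109° + 11/60 + 39.79/3600 = 109 + 0.183333 + 0.011053 = 109.1943861

76.869222° S, 109.194386° W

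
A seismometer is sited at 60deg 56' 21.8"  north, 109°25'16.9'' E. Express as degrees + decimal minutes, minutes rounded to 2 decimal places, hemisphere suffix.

60° 56.36′ N, 109° 25.28′ E

φ: 56 + 21.8/60 = 56.3633′
Longitude: 25 + 16.9/60 = 25.2817′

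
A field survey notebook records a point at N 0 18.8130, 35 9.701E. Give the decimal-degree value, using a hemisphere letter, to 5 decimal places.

Latitude: 18.813′ = 0.313550°; total 0.313550
λ: 9.701′ = 0.161683°; total 35.161683

0.31355° N, 35.16168° E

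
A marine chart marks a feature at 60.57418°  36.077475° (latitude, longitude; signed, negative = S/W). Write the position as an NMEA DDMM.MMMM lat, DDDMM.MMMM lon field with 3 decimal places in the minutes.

Lat: fractional part 0.574180 → 34.45080 minutes
Longitude: minutes = (36.077475 − 36) × 60 = 4.64850

6034.451,N / 03604.649,E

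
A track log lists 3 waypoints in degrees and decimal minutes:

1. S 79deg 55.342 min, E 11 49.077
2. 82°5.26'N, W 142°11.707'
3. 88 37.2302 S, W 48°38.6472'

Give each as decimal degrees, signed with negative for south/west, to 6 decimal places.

1. -79.922367, 11.817950
2. 82.087667, -142.195117
3. -88.620503, -48.644120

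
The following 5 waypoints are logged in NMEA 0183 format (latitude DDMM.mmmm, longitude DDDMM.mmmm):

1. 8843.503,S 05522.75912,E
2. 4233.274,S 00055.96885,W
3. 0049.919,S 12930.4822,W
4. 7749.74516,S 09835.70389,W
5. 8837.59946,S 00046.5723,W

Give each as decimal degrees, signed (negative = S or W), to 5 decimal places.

Point 1:
  Latitude: degrees = first 2 digits = 88, minutes = 43.503; 88 + 43.503/60 = 88.725050
  S → negative
  λ: degrees = first 3 digits = 55, minutes = 22.75912; 55 + 22.75912/60 = 55.379319
  E → positive
Point 2:
  φ: split at 2 digits → 42° and 33.274′; 42 + 33.274/60 = 42.554567
  hemisphere S, so the sign is −
  Lon: degrees = first 3 digits = 0, minutes = 55.96885; 0 + 55.96885/60 = 0.932814
  W ⇒ negate
Point 3:
  φ: split at 2 digits → 00° and 49.919′; 0 + 49.919/60 = 0.831983
  S → negative
  Longitude: degrees = first 3 digits = 129, minutes = 30.4822; 129 + 30.4822/60 = 129.508037
  W → negative
Point 4:
  Lat: degrees = first 2 digits = 77, minutes = 49.74516; 77 + 49.74516/60 = 77.829086
  S ⇒ negate
  Longitude: split at 3 digits → 098° and 35.70389′; 98 + 35.70389/60 = 98.595065
  hemisphere W, so the sign is −
Point 5:
  Latitude: degrees = first 2 digits = 88, minutes = 37.59946; 88 + 37.59946/60 = 88.626658
  S ⇒ negate
  Lon: degrees = first 3 digits = 0, minutes = 46.5723; 0 + 46.5723/60 = 0.776205
  W → negative

1. -88.72505, 55.37932
2. -42.55457, -0.93281
3. -0.83198, -129.50804
4. -77.82909, -98.59506
5. -88.62666, -0.77621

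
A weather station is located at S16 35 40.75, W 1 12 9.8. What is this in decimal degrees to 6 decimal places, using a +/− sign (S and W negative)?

-16.594653, -1.202722

Lat: 35′ + 40.75″ = 35.67917′; 16 + 35.67917/60 = 16.5946528
hemisphere S, so the sign is −
λ: 1 + 12/60 + 9.8/3600 = 1.2027222
W ⇒ negate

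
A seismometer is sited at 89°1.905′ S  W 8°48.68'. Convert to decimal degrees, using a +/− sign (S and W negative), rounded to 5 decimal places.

Lat: 89 + 1.905/60 = 89.031750
S ⇒ negate
λ: 8 + 48.68/60 = 8.811333
hemisphere W, so the sign is −

-89.03175, -8.81133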